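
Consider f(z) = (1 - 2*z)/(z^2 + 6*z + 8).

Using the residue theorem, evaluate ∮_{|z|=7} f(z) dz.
By the residue theorem, ∮_C f(z) dz = 2πi · (sum of the residues of f at the poles inside |z| = 7).

The denominator factors as (z + 4)*(z + 2), so the singularities of f are simple poles at z = -4, z = -2.
  |-4|² = 16 < 49 = 7², so this pole is inside the contour.
  |-2|² = 4 < 49 = 7², so this pole is inside the contour.

With P(z) = 1 - 2*z and Q(z) = z^2 + 6*z + 8, each pole is simple, so Res(f, z₀) = P(z₀)/Q'(z₀) with Q'(z) = 2*z + 6.
  Res(f, -4) = P(-4)/Q'(-4) = (9)/(-2) = -9/2
  Res(f, -2) = P(-2)/Q'(-2) = (5)/(2) = 5/2

Sum of residues inside C: -2
∮_C f(z) dz = 2πi · (-2) = -4*I*pi

Final answer: -4*I*pi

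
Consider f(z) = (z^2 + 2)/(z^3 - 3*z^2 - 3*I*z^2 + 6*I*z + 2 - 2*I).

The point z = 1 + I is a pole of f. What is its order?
Factor the denominator:
  z^3 - 3*z^2 - 3*I*z^2 + 6*I*z + 2 - 2*I = (z - 1 - I)^3

The numerator P(z) = z^2 + 2 has P(1 + I) = 2 + 2*I ≠ 0, so no factor of (z - 1 - I) cancels.
Near z = 1 + I we can therefore write f(z) = g(z)/(z - 1 - I)^3 with g analytic at 1 + I and g(1 + I) ≠ 0 (g is just the numerator).

Hence z = 1 + I is a pole of order 3.

Final answer: 3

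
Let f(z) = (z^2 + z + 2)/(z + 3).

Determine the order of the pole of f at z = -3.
Factor the denominator:
  z + 3 = (z + 3)

The numerator P(z) = z^2 + z + 2 has P(-3) = 8 ≠ 0, so no factor of (z + 3) cancels.
Near z = -3 we can therefore write f(z) = g(z)/(z + 3) with g analytic at -3 and g(-3) ≠ 0 (g is just the numerator).

Hence z = -3 is a pole of order 1.

Final answer: 1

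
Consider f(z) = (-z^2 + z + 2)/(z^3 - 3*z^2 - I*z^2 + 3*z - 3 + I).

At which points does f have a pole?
The singularities of f are the zeros of the denominator. Factoring,
  z^3 - 3*z^2 - I*z^2 + 3*z - 3 + I = (z - 1 - I)*(z + I)*(z - 2 - I)
so the candidates are z = 1 + I, z = -I, z = 2 + I.

Check the numerator P(z) = -z^2 + z + 2 at each one:
  P(1 + I) = 3 - I ≠ 0, so z = 1 + I is a (simple) pole.
  P(-I) = 3 - I ≠ 0, so z = -I is a (simple) pole.
  P(2 + I) = 1 - 3*I ≠ 0, so z = 2 + I is a (simple) pole.

Poles of f: {-I, 1 + I, 2 + I}

Final answer: {-I, 1 + I, 2 + I}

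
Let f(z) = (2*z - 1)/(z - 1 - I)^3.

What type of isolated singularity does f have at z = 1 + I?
pole of order 3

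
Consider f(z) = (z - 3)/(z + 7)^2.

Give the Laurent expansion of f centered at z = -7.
-10/(z + 7)^2 + 1/(z + 7)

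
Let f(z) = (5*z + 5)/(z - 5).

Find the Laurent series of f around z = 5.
Put w = z - (5), i.e. z = w + 5. The denominator is w, so it suffices to rewrite the numerator in powers of w.

P(z) = 5*z + 5
P(w + 5) = 30 + 5*w

Dividing each term by w:
  f = 30/w + 5

Substituting back w = z - 5:
  f(z) = 30/(z - 5) + 5

The series is finite because the numerator is a polynomial; the negative powers form the principal part, and the coefficient of 1/(z - 5) gives Res(f, 5) = 30.

Final answer: 30/(z - 5) + 5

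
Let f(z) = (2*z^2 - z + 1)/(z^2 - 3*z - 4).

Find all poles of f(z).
The singularities of f are the zeros of the denominator. Factoring,
  z^2 - 3*z - 4 = (z + 1)*(z - 4)
so the candidates are z = -1, z = 4.

Check the numerator P(z) = 2*z^2 - z + 1 at each one:
  P(-1) = 4 ≠ 0, so z = -1 is a (simple) pole.
  P(4) = 29 ≠ 0, so z = 4 is a (simple) pole.

Poles of f: {-1, 4}

Final answer: {-1, 4}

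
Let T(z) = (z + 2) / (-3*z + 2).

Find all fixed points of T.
T(z) = z means z + 2 = z*(-3*z + 2), i.e.
  -3*z^2 + z - 2 = 0.
Discriminant: (1)^2 - 4*(-3)*(-2) = -23, so the roots are complex conjugates.
  z = (-1 ± I*sqrt(23))/(2*(-3))
Fixed points: {1/6 - sqrt(23)*I/6, 1/6 + sqrt(23)*I/6}

Final answer: {1/6 - sqrt(23)*I/6, 1/6 + sqrt(23)*I/6}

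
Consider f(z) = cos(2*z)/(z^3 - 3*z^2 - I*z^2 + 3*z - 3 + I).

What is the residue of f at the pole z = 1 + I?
(-1/5 + 2*I/5)*cos(2 + 2*I)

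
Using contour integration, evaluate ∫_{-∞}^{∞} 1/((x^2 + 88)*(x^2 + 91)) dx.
Let f(z) = 1/((z^2 + 88)*(z^2 + 91)). The denominator has no real zeros and deg Q - deg P = 4 ≥ 2, so the integral of f over the upper semicircle |z| = R tends to 0 as R → ∞. Closing the contour in the upper half-plane,
  ∫_{-∞}^{∞} f(x) dx = 2πi · Σ Res(f, z_k)  over the poles with Im z_k > 0.

Zeros of the denominator: z^2 + 88 = 0 gives z = ±2*sqrt(22)*I; z^2 + 91 = 0 gives z = ±sqrt(91)*I.
Upper half-plane: z = 2*sqrt(22)*I, z = sqrt(91)*I (simple).

Each pole is a simple zero of Q(z) = z^4 + 179*z^2 + 8008, so Res(f, z₀) = P(z₀)/Q'(z₀) with P(z) = 1, Q'(z) = 4*z^3 + 358*z:
  Res(f, 2*sqrt(22)*I) = (1)/(12*sqrt(22)*I) = -sqrt(22)*I/264
  Res(f, sqrt(91)*I) = (1)/(-6*sqrt(91)*I) = sqrt(91)*I/546

Sum of residues: I*(-sqrt(22)/264 + sqrt(91)/546)
∫_{-∞}^{∞} f(x) dx = 2πi · (I*(-sqrt(22)/264 + sqrt(91)/546)) = pi*(-44*sqrt(91) + 91*sqrt(22))/12012

Final answer: pi*(-44*sqrt(91) + 91*sqrt(22))/12012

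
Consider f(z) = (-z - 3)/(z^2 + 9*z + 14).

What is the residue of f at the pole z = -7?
Write f(z) = P(z)/Q(z) with P(z) = -z - 3 and Q(z) = z^2 + 9*z + 14.
The denominator factors as Q(z) = (z + 2)*(z + 7), so z = -7 is a simple zero of Q and P is analytic there; z = -7 is therefore a simple pole and
  Res(f, z₀) = P(z₀)/Q'(z₀).

Q'(z) = 2*z + 9, so Q'(-7) = -5.
P(-7) = 4.

Res(f, -7) = (4)/(-5) = -4/5

Final answer: -4/5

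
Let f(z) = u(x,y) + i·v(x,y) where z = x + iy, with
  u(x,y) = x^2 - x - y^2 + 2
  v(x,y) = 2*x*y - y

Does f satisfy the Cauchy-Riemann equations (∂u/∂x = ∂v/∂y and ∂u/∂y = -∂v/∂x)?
∂u/∂x = 2*x - 1
∂v/∂y = 2*x - 1
∂u/∂y = -2*y
∂v/∂x = 2*y
∂u/∂x = ∂v/∂y and ∂u/∂y = -∂v/∂x hold identically; f is analytic.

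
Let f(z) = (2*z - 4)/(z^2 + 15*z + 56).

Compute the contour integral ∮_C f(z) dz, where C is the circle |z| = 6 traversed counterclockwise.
0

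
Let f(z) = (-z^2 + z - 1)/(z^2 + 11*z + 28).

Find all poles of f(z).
{-7, -4}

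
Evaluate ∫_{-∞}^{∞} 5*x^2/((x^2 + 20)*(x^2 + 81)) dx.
Let f(z) = 5*z^2/((z^2 + 20)*(z^2 + 81)). The denominator has no real zeros and deg Q - deg P = 2 ≥ 2, so the integral of f over the upper semicircle |z| = R tends to 0 as R → ∞. Closing the contour in the upper half-plane,
  ∫_{-∞}^{∞} f(x) dx = 2πi · Σ Res(f, z_k)  over the poles with Im z_k > 0.

Zeros of the denominator: z^2 + 81 = 0 gives z = ±9*I; z^2 + 20 = 0 gives z = ±2*sqrt(5)*I.
Upper half-plane: z = 9*I, z = 2*sqrt(5)*I (simple).

Each pole is a simple zero of Q(z) = z^4 + 101*z^2 + 1620, so Res(f, z₀) = P(z₀)/Q'(z₀) with P(z) = 5*z^2, Q'(z) = 4*z^3 + 202*z:
  Res(f, 9*I) = (-405)/(-1098*I) = -45*I/122
  Res(f, 2*sqrt(5)*I) = (-100)/(244*sqrt(5)*I) = 5*sqrt(5)*I/61

Sum of residues: 5*I*(-9 + 2*sqrt(5))/122
∫_{-∞}^{∞} f(x) dx = 2πi · (5*I*(-9 + 2*sqrt(5))/122) = 5*pi*(9 - 2*sqrt(5))/61

Final answer: 5*pi*(9 - 2*sqrt(5))/61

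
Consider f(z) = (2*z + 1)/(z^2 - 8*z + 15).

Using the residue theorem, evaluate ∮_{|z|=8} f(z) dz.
By the residue theorem, ∮_C f(z) dz = 2πi · (sum of the residues of f at the poles inside |z| = 8).

The denominator factors as (z - 5)*(z - 3), so the singularities of f are simple poles at z = 5, z = 3.
  |5|² = 25 < 64 = 8², so this pole is inside the contour.
  |3|² = 9 < 64 = 8², so this pole is inside the contour.

With P(z) = 2*z + 1 and Q(z) = z^2 - 8*z + 15, each pole is simple, so Res(f, z₀) = P(z₀)/Q'(z₀) with Q'(z) = 2*z - 8.
  Res(f, 5) = P(5)/Q'(5) = (11)/(2) = 11/2
  Res(f, 3) = P(3)/Q'(3) = (7)/(-2) = -7/2

Sum of residues inside C: 2
∮_C f(z) dz = 2πi · (2) = 4*I*pi

Final answer: 4*I*pi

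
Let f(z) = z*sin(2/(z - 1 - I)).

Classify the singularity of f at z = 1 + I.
Let u = z - 1 - I. Then
  sin(2/u) = Σ_{k≥0} (-1)^k (2)^(2k+1)/((2k+1)!·u^(2k+1)) = 2/u - 4/(3*u^3) + 4/(15*u^5) + ...
which has infinitely many negative powers of u, so sin(2/(z - 1 - I)) has an essential singularity at z = 1 + I.
The extra factor z is a nonzero polynomial; if the product had at most a pole at z = 1 + I, dividing by that polynomial would leave sin(2/(z - 1 - I)) with at most a pole too — contradiction. (Equivalently, the product's Laurent series still has infinitely many negative powers.)
So the singularity is essential.

Final answer: essential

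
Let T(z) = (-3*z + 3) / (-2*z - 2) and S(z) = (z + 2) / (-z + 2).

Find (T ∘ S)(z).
(T ∘ S)(z) = T(S(z)) = ((-3)*S(z) + (3))/((-2)*S(z) + (-2)). Multiply numerator and denominator by -z + 2:
  numerator:   (-3)*(z + 2) + (3)*(-z + 2) = -6*z
  denominator: (-2)*(z + 2) + (-2)*(-z + 2) = -8
(T ∘ S)(z) = -6*z/(-8) = 3*z/4

Final answer: 3*z/4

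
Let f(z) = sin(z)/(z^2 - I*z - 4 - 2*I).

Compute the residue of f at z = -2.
Write f(z) = P(z)/Q(z) with P(z) = sin(z) and Q(z) = z^2 - I*z - 4 - 2*I.
The denominator factors as Q(z) = (z - 2 - I)*(z + 2), so z = -2 is a simple zero of Q and P is analytic there; z = -2 is therefore a simple pole and
  Res(f, z₀) = P(z₀)/Q'(z₀).

Q'(z) = 2*z - I, so Q'(-2) = -4 - I.
P(-2) = -sin(2).

Res(f, -2) = (-sin(2))/(-4 - I) = (4/17 - I/17)*sin(2)

Final answer: (4/17 - I/17)*sin(2)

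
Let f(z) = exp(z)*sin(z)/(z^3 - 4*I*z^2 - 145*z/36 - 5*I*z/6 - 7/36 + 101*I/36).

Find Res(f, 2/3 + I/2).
Write f(z) = P(z)/Q(z) with P(z) = exp(z)*sin(z) and Q(z) = z^3 - 4*I*z^2 - 145*z/36 - 5*I*z/6 - 7/36 + 101*I/36.
The denominator factors as Q(z) = (z - 1/3 - 3*I)*(z + 1 - I/2)*(z - 2/3 - I/2), so z = 2/3 + I/2 is a simple zero of Q and P is analytic there; z = 2/3 + I/2 is therefore a simple pole and
  Res(f, z₀) = P(z₀)/Q'(z₀).

Q'(z) = 3*z^2 - 8*I*z - 145/36 - 5*I/6, so Q'(2/3 + I/2) = 5/9 - 25*I/6.
P(2/3 + I/2) = exp(2/3 + I/2)*sin(2/3 + I/2).

Res(f, 2/3 + I/2) = (exp(2/3 + I/2)*sin(2/3 + I/2))/(5/9 - 25*I/6) = (36/1145 + 54*I/229)*exp(2/3 + I/2)*sin(2/3 + I/2)

Final answer: (36/1145 + 54*I/229)*exp(2/3 + I/2)*sin(2/3 + I/2)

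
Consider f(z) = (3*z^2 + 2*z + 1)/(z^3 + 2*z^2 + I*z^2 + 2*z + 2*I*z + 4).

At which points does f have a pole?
The singularities of f are the zeros of the denominator. Factoring,
  z^3 + 2*z^2 + I*z^2 + 2*z + 2*I*z + 4 = (z + 2*I)*(z - I)*(z + 2)
so the candidates are z = -2*I, z = I, z = -2.

Check the numerator P(z) = 3*z^2 + 2*z + 1 at each one:
  P(-2*I) = -11 - 4*I ≠ 0, so z = -2*I is a (simple) pole.
  P(I) = -2 + 2*I ≠ 0, so z = I is a (simple) pole.
  P(-2) = 9 ≠ 0, so z = -2 is a (simple) pole.

Poles of f: {-2, -2*I, I}

Final answer: {-2, -2*I, I}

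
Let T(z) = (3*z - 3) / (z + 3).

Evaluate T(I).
Substitute z = I:
  numerator:   3*(I) - 3 = -3 + 3*I
  denominator: (I) + 3 = 3 + I
T(I) = (-3 + 3*I)/(3 + I); multiplying numerator and denominator by the conjugate 3 - I gives (-6 + 12*I)/10 = -3/5 + 6*I/5

Final answer: -3/5 + 6*I/5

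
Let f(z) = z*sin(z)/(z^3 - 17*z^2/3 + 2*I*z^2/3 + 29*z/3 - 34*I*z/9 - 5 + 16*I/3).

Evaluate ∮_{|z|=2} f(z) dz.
By the residue theorem, ∮_C f(z) dz = 2πi · (sum of the residues of f at the poles inside |z| = 2).

The denominator factors as (z - 3)*(z - 2 - I/3)*(z - 2/3 + I), so the singularities of f are simple poles at z = 3, z = 2 + I/3, z = 2/3 - I.
  |3|² = 9 > 4 = 2², so this pole is outside the contour.
  |2 + I/3|² = 37/9 > 4 = 2², so this pole is outside the contour.
  |2/3 - I|² = 13/9 < 4 = 2², so this pole is inside the contour.

With P(z) = z*sin(z) and Q(z) = z^3 - 17*z^2/3 + 2*I*z^2/3 + 29*z/3 - 34*I*z/9 - 5 + 16*I/3, each pole is simple, so Res(f, z₀) = P(z₀)/Q'(z₀) with Q'(z) = 3*z^2 - 34*z/3 + 4*I*z/3 + 29/3 - 34*I/9.
  Res(f, 2/3 - I) = P(2/3 - I)/Q'(2/3 - I) = ((2/3 - I)*sin(2/3 - I))/(16/9 + 40*I/9) = (-33/232 - 6*I/29)*sin(2/3 - I)

∮_C f(z) dz = 2πi · ((-33/232 - 6*I/29)*sin(2/3 - I)) = pi*(12/29 - 33*I/116)*sin(2/3 - I)

Final answer: pi*(12/29 - 33*I/116)*sin(2/3 - I)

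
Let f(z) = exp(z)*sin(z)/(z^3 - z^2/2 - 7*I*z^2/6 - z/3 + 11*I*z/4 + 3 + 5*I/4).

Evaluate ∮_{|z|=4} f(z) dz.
By the residue theorem, ∮_C f(z) dz = 2πi · (sum of the residues of f at the poles inside |z| = 4).

The denominator factors as (z + 1 - 2*I/3)*(z - 3*I/2)*(z - 3/2 + I), so the singularities of f are simple poles at z = -1 + 2*I/3, z = 3*I/2, z = 3/2 - I.
  |-1 + 2*I/3|² = 13/9 < 16 = 4², so this pole is inside the contour.
  |3*I/2|² = 9/4 < 16 = 4², so this pole is inside the contour.
  |3/2 - I|² = 13/4 < 16 = 4², so this pole is inside the contour.

With P(z) = exp(z)*sin(z) and Q(z) = z^3 - z^2/2 - 7*I*z^2/6 - z/3 + 11*I*z/4 + 3 + 5*I/4, each pole is simple, so Res(f, z₀) = P(z₀)/Q'(z₀) with Q'(z) = 3*z^2 - z - 7*I*z/3 - 1/3 + 11*I/4.
  Res(f, -1 + 2*I/3) = P(-1 + 2*I/3)/Q'(-1 + 2*I/3) = (-exp(-1 + 2*I/3)*sin(1 - 2*I/3))/(35/9 + 5*I/12) = (-1008/3965 + 108*I/3965)*exp(-1 + 2*I/3)*sin(1 - 2*I/3)
  Res(f, 3*I/2) = P(3*I/2)/Q'(3*I/2) = (I*exp(3*I/2)*sinh(3/2))/(-43/12 + 5*I/4) = (90/1037 - 258*I/1037)*exp(3*I/2)*sinh(3/2)
  Res(f, 3/2 - I) = P(3/2 - I)/Q'(3/2 - I) = (exp(3/2 - I)*sin(3/2 - I))/(-5/12 - 35*I/4) = (-6/1105 + 126*I/1105)*exp(3/2 - I)*sin(3/2 - I)

Sum of residues inside C: (-1008/3965 + 108*I/3965)*exp(-1 + 2*I/3)*sin(1 - 2*I/3) + (90/1037 - 258*I/1037)*exp(3*I/2)*sinh(3/2) + (-6/1105 + 126*I/1105)*exp(3/2 - I)*sin(3/2 - I)
∮_C f(z) dz = 2πi · ((-1008/3965 + 108*I/3965)*exp(-1 + 2*I/3)*sin(1 - 2*I/3) + (90/1037 - 258*I/1037)*exp(3*I/2)*sinh(3/2) + (-6/1105 + 126*I/1105)*exp(3/2 - I)*sin(3/2 - I)) = pi*(-216/3965 - 2016*I/3965)*exp(-1 + 2*I/3)*sin(1 - 2*I/3) + pi*(516/1037 + 180*I/1037)*exp(3*I/2)*sinh(3/2) + pi*(-252/1105 - 12*I/1105)*exp(3/2 - I)*sin(3/2 - I)

Final answer: pi*(-216/3965 - 2016*I/3965)*exp(-1 + 2*I/3)*sin(1 - 2*I/3) + pi*(516/1037 + 180*I/1037)*exp(3*I/2)*sinh(3/2) + pi*(-252/1105 - 12*I/1105)*exp(3/2 - I)*sin(3/2 - I)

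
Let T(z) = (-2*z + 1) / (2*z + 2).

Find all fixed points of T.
T(z) = z means -2*z + 1 = z*(2*z + 2), i.e.
  2*z^2 + 4*z - 1 = 0.
Discriminant: (4)^2 - 4*(2)*(-1) = 24, so the roots are real.
  z = (-4 ± sqrt(24))/(2*(2))
Fixed points: {-sqrt(6)/2 - 1, -1 + sqrt(6)/2}

Final answer: {-sqrt(6)/2 - 1, -1 + sqrt(6)/2}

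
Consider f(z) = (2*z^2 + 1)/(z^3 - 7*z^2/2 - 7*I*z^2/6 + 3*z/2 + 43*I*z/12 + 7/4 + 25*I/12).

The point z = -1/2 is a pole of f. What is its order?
Factor the denominator:
  z^3 - 7*z^2/2 - 7*I*z^2/6 + 3*z/2 + 43*I*z/12 + 7/4 + 25*I/12 = (z + 1/2)*(z - 1 - 3*I/2)*(z - 3 + I/3)

The numerator P(z) = 2*z^2 + 1 has P(-1/2) = 3/2 ≠ 0, so no factor of (z + 1/2) cancels.
Near z = -1/2 we can therefore write f(z) = g(z)/(z + 1/2) with g analytic at -1/2 and g(-1/2) ≠ 0 (g is the numerator divided by the remaining denominator factors).

Hence z = -1/2 is a pole of order 1.

Final answer: 1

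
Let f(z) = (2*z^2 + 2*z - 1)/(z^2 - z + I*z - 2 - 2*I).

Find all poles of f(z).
The singularities of f are the zeros of the denominator. Factoring,
  z^2 - z + I*z - 2 - 2*I = (z - 2)*(z + 1 + I)
so the candidates are z = 2, z = -1 - I.

Check the numerator P(z) = 2*z^2 + 2*z - 1 at each one:
  P(2) = 11 ≠ 0, so z = 2 is a (simple) pole.
  P(-1 - I) = -3 + 2*I ≠ 0, so z = -1 - I is a (simple) pole.

Poles of f: {-1 - I, 2}

Final answer: {-1 - I, 2}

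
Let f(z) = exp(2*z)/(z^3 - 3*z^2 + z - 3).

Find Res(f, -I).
(-1/20 - 3*I/20)*exp(-2*I)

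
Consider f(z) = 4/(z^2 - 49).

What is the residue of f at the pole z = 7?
Write f(z) = P(z)/Q(z) with P(z) = 4 and Q(z) = z^2 - 49.
The denominator factors as Q(z) = (z - 7)*(z + 7), so z = 7 is a simple zero of Q and P is analytic there; z = 7 is therefore a simple pole and
  Res(f, z₀) = P(z₀)/Q'(z₀).

Q'(z) = 2*z, so Q'(7) = 14.
P(7) = 4.

Res(f, 7) = (4)/(14) = 2/7

Final answer: 2/7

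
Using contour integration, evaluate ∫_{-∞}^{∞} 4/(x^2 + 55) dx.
4*sqrt(55)*pi/55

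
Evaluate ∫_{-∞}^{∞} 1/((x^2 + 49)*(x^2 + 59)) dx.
Let f(z) = 1/((z^2 + 49)*(z^2 + 59)). The denominator has no real zeros and deg Q - deg P = 4 ≥ 2, so the integral of f over the upper semicircle |z| = R tends to 0 as R → ∞. Closing the contour in the upper half-plane,
  ∫_{-∞}^{∞} f(x) dx = 2πi · Σ Res(f, z_k)  over the poles with Im z_k > 0.

Zeros of the denominator: z^2 + 49 = 0 gives z = ±7*I; z^2 + 59 = 0 gives z = ±sqrt(59)*I.
Upper half-plane: z = 7*I, z = sqrt(59)*I (simple).

Each pole is a simple zero of Q(z) = z^4 + 108*z^2 + 2891, so Res(f, z₀) = P(z₀)/Q'(z₀) with P(z) = 1, Q'(z) = 4*z^3 + 216*z:
  Res(f, 7*I) = (1)/(140*I) = -I/140
  Res(f, sqrt(59)*I) = (1)/(-20*sqrt(59)*I) = sqrt(59)*I/1180

Sum of residues: I*(-59 + 7*sqrt(59))/8260
∫_{-∞}^{∞} f(x) dx = 2πi · (I*(-59 + 7*sqrt(59))/8260) = pi*(59 - 7*sqrt(59))/4130

Final answer: pi*(59 - 7*sqrt(59))/4130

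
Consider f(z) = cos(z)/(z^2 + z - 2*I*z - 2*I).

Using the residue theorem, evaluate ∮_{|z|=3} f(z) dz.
By the residue theorem, ∮_C f(z) dz = 2πi · (sum of the residues of f at the poles inside |z| = 3).

The denominator factors as (z + 1)*(z - 2*I), so the singularities of f are simple poles at z = -1, z = 2*I.
  |-1|² = 1 < 9 = 3², so this pole is inside the contour.
  |2*I|² = 4 < 9 = 3², so this pole is inside the contour.

With P(z) = cos(z) and Q(z) = z^2 + z - 2*I*z - 2*I, each pole is simple, so Res(f, z₀) = P(z₀)/Q'(z₀) with Q'(z) = 2*z + 1 - 2*I.
  Res(f, -1) = P(-1)/Q'(-1) = (cos(1))/(-1 - 2*I) = (-1/5 + 2*I/5)*cos(1)
  Res(f, 2*I) = P(2*I)/Q'(2*I) = (cosh(2))/(1 + 2*I) = (1/5 - 2*I/5)*cosh(2)

Sum of residues inside C: (1/5 - 2*I/5)*cosh(2) + (-1/5 + 2*I/5)*cos(1)
∮_C f(z) dz = 2πi · ((1/5 - 2*I/5)*cosh(2) + (-1/5 + 2*I/5)*cos(1)) = pi*(-4/5 - 2*I/5)*cos(1) + pi*(4/5 + 2*I/5)*cosh(2)

Final answer: pi*(-4/5 - 2*I/5)*cos(1) + pi*(4/5 + 2*I/5)*cosh(2)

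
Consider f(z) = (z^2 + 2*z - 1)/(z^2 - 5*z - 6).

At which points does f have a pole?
The singularities of f are the zeros of the denominator. Factoring,
  z^2 - 5*z - 6 = (z - 6)*(z + 1)
so the candidates are z = 6, z = -1.

Check the numerator P(z) = z^2 + 2*z - 1 at each one:
  P(6) = 47 ≠ 0, so z = 6 is a (simple) pole.
  P(-1) = -2 ≠ 0, so z = -1 is a (simple) pole.

Poles of f: {-1, 6}

Final answer: {-1, 6}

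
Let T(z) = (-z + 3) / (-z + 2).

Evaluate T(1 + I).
Substitute z = 1 + I:
  numerator:   -(1 + I) + 3 = 2 - I
  denominator: -(1 + I) + 2 = 1 - I
T(1 + I) = (2 - I)/(1 - I); multiplying numerator and denominator by the conjugate 1 + I gives (3 + I)/2 = 3/2 + I/2

Final answer: 3/2 + I/2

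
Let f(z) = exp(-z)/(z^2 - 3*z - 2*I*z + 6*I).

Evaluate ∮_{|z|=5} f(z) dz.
By the residue theorem, ∮_C f(z) dz = 2πi · (sum of the residues of f at the poles inside |z| = 5).

The denominator factors as (z - 3)*(z - 2*I), so the singularities of f are simple poles at z = 3, z = 2*I.
  |3|² = 9 < 25 = 5², so this pole is inside the contour.
  |2*I|² = 4 < 25 = 5², so this pole is inside the contour.

With P(z) = exp(-z) and Q(z) = z^2 - 3*z - 2*I*z + 6*I, each pole is simple, so Res(f, z₀) = P(z₀)/Q'(z₀) with Q'(z) = 2*z - 3 - 2*I.
  Res(f, 3) = P(3)/Q'(3) = (exp(-3))/(3 - 2*I) = (3/13 + 2*I/13)*exp(-3)
  Res(f, 2*I) = P(2*I)/Q'(2*I) = (exp(-2*I))/(-3 + 2*I) = (-3/13 - 2*I/13)*exp(-2*I)

Sum of residues inside C: (3/13 + 2*I/13)*exp(-3) + (-3/13 - 2*I/13)*exp(-2*I)
∮_C f(z) dz = 2πi · ((3/13 + 2*I/13)*exp(-3) + (-3/13 - 2*I/13)*exp(-2*I)) = pi*(4/13 - 6*I/13)*exp(-2*I) + pi*(-4/13 + 6*I/13)*exp(-3)

Final answer: pi*(4/13 - 6*I/13)*exp(-2*I) + pi*(-4/13 + 6*I/13)*exp(-3)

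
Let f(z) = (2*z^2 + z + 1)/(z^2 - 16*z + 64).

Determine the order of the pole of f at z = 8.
Factor the denominator:
  z^2 - 16*z + 64 = (z - 8)^2

The numerator P(z) = 2*z^2 + z + 1 has P(8) = 137 ≠ 0, so no factor of (z - 8) cancels.
Near z = 8 we can therefore write f(z) = g(z)/(z - 8)^2 with g analytic at 8 and g(8) ≠ 0 (g is just the numerator).

Hence z = 8 is a pole of order 2.

Final answer: 2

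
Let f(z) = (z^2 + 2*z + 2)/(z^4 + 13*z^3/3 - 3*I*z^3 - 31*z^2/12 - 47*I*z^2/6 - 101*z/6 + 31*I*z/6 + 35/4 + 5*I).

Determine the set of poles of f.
The singularities of f are the zeros of the denominator. Factoring,
  z^4 + 13*z^3/3 - 3*I*z^3 - 31*z^2/12 - 47*I*z^2/6 - 101*z/6 + 31*I*z/6 + 35/4 + 5*I = (z - 1 - I/2)*(z - 2/3 - I/2)*(z + 3)*(z + 3 - 2*I)
so the candidates are z = 1 + I/2, z = 2/3 + I/2, z = -3, z = -3 + 2*I.

Check the numerator P(z) = z^2 + 2*z + 2 at each one:
  P(1 + I/2) = 19/4 + 2*I ≠ 0, so z = 1 + I/2 is a (simple) pole.
  P(2/3 + I/2) = 127/36 + 5*I/3 ≠ 0, so z = 2/3 + I/2 is a (simple) pole.
  P(-3) = 5 ≠ 0, so z = -3 is a (simple) pole.
  P(-3 + 2*I) = 1 - 8*I ≠ 0, so z = -3 + 2*I is a (simple) pole.

Poles of f: {-3, -3 + 2*I, 2/3 + I/2, 1 + I/2}

Final answer: {-3, -3 + 2*I, 2/3 + I/2, 1 + I/2}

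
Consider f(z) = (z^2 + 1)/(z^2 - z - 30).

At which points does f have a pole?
The singularities of f are the zeros of the denominator. Factoring,
  z^2 - z - 30 = (z + 5)*(z - 6)
so the candidates are z = -5, z = 6.

Check the numerator P(z) = z^2 + 1 at each one:
  P(-5) = 26 ≠ 0, so z = -5 is a (simple) pole.
  P(6) = 37 ≠ 0, so z = 6 is a (simple) pole.

Poles of f: {-5, 6}

Final answer: {-5, 6}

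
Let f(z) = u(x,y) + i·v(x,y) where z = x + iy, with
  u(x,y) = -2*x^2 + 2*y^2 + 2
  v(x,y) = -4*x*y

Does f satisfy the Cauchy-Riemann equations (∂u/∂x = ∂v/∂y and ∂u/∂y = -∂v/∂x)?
∂u/∂x = -4*x
∂v/∂y = -4*x
∂u/∂y = 4*y
∂v/∂x = -4*y
∂u/∂x = ∂v/∂y and ∂u/∂y = -∂v/∂x hold identically; f is analytic.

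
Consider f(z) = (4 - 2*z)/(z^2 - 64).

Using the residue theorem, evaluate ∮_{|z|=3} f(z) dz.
0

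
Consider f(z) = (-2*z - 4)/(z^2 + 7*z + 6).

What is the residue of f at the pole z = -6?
Write f(z) = P(z)/Q(z) with P(z) = -2*z - 4 and Q(z) = z^2 + 7*z + 6.
The denominator factors as Q(z) = (z + 6)*(z + 1), so z = -6 is a simple zero of Q and P is analytic there; z = -6 is therefore a simple pole and
  Res(f, z₀) = P(z₀)/Q'(z₀).

Q'(z) = 2*z + 7, so Q'(-6) = -5.
P(-6) = 8.

Res(f, -6) = (8)/(-5) = -8/5

Final answer: -8/5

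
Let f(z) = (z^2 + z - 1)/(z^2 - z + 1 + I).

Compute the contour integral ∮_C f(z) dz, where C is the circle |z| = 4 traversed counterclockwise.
By the residue theorem, ∮_C f(z) dz = 2πi · (sum of the residues of f at the poles inside |z| = 4).

The denominator factors as (z - 1 + I)*(z - I), so the singularities of f are simple poles at z = 1 - I, z = I.
  |1 - I|² = 2 < 16 = 4², so this pole is inside the contour.
  |I|² = 1 < 16 = 4², so this pole is inside the contour.

With P(z) = z^2 + z - 1 and Q(z) = z^2 - z + 1 + I, each pole is simple, so Res(f, z₀) = P(z₀)/Q'(z₀) with Q'(z) = 2*z - 1.
  Res(f, 1 - I) = P(1 - I)/Q'(1 - I) = (-3*I)/(1 - 2*I) = 6/5 - 3*I/5
  Res(f, I) = P(I)/Q'(I) = (-2 + I)/(-1 + 2*I) = 4/5 + 3*I/5

Sum of residues inside C: 2
∮_C f(z) dz = 2πi · (2) = 4*I*pi

Final answer: 4*I*pi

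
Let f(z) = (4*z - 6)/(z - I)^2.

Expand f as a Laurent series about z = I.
Put w = z - (I), i.e. z = w + I. The denominator is w^2, so it suffices to rewrite the numerator in powers of w.

P(z) = 4*z - 6
P(w + I) = -6 + 4*I + 4*w

Dividing each term by w^2:
  f = (-6 + 4*I)/w^2 + 4/w

Substituting back w = z - I:
  f(z) = (-6 + 4*I)/(z - I)^2 + 4/(z - I)

The series is finite because the numerator is a polynomial; the negative powers form the principal part, and the coefficient of 1/(z - I) gives Res(f, I) = 4.

Final answer: (-6 + 4*I)/(z - I)^2 + 4/(z - I)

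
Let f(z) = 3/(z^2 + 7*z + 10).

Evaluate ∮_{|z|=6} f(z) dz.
By the residue theorem, ∮_C f(z) dz = 2πi · (sum of the residues of f at the poles inside |z| = 6).

The denominator factors as (z + 2)*(z + 5), so the singularities of f are simple poles at z = -2, z = -5.
  |-2|² = 4 < 36 = 6², so this pole is inside the contour.
  |-5|² = 25 < 36 = 6², so this pole is inside the contour.

With P(z) = 3 and Q(z) = z^2 + 7*z + 10, each pole is simple, so Res(f, z₀) = P(z₀)/Q'(z₀) with Q'(z) = 2*z + 7.
  Res(f, -2) = P(-2)/Q'(-2) = (3)/(3) = 1
  Res(f, -5) = P(-5)/Q'(-5) = (3)/(-3) = -1

Sum of residues inside C: 0
∮_C f(z) dz = 2πi · (0) = 0

Final answer: 0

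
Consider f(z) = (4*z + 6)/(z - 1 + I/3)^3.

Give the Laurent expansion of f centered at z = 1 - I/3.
Put w = z - (1 - I/3), i.e. z = w + 1 - I/3. The denominator is w^3, so it suffices to rewrite the numerator in powers of w.

P(z) = 4*z + 6
P(w + 1 - I/3) = 10 - 4*I/3 + 4*w

Dividing each term by w^3:
  f = (10 - 4*I/3)/w^3 + 4/w^2

Substituting back w = z - 1 + I/3:
  f(z) = (10 - 4*I/3)/(z - 1 + I/3)^3 + 4/(z - 1 + I/3)^2

The series is finite because the numerator is a polynomial; the negative powers form the principal part.

Final answer: (10 - 4*I/3)/(z - 1 + I/3)^3 + 4/(z - 1 + I/3)^2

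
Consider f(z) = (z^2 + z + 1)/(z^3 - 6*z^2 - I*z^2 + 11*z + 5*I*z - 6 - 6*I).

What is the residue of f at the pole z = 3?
26/5 + 13*I/5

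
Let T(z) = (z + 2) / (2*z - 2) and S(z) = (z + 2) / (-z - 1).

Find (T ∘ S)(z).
-z/(4*z + 6)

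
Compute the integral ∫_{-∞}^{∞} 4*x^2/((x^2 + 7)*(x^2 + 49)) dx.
2*pi*(7 - sqrt(7))/21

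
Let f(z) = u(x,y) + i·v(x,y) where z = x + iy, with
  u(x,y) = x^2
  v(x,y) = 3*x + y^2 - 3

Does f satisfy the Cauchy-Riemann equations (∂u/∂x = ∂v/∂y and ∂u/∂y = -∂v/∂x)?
∂u/∂x = 2*x
∂v/∂y = 2*y
∂u/∂y = 0
∂v/∂x = 3
∂u/∂x ≠ ∂v/∂y and ∂u/∂y ≠ -∂v/∂x; the Cauchy-Riemann equations are not satisfied, so f is not analytic.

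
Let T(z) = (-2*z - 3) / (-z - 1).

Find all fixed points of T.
T(z) = z means -2*z - 3 = z*(-z - 1), i.e.
  -z^2 + z + 3 = 0.
Discriminant: (1)^2 - 4*(-1)*(3) = 13, so the roots are real.
  z = (-1 ± sqrt(13))/(2*(-1))
Fixed points: {1/2 - sqrt(13)/2, 1/2 + sqrt(13)/2}

Final answer: {1/2 - sqrt(13)/2, 1/2 + sqrt(13)/2}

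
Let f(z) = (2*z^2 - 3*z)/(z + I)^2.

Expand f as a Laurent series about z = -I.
Put w = z - (-I), i.e. z = w - I. The denominator is w^2, so it suffices to rewrite the numerator in powers of w.

P(z) = 2*z^2 - 3*z
P(w - I) = -2 + 3*I + (-3 - 4*I)*w + 2*w^2

Dividing each term by w^2:
  f = (-2 + 3*I)/w^2 + (-3 - 4*I)/w + 2

Substituting back w = z + I:
  f(z) = (-2 + 3*I)/(z + I)^2 + (-3 - 4*I)/(z + I) + 2

The series is finite because the numerator is a polynomial; the negative powers form the principal part, and the coefficient of 1/(z + I) gives Res(f, -I) = -3 - 4*I.

Final answer: (-2 + 3*I)/(z + I)^2 + (-3 - 4*I)/(z + I) + 2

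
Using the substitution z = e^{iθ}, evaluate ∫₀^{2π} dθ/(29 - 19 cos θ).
Call the integral J. The integrand is 2π-periodic and we integrate over a full period, so shifting θ does not change the value (θ → θ + π flips the sign of the trig term). Hence
  J = ∫₀^{2π} dθ/(29 + 19 cos θ).
Put z = e^{iθ}: then cos θ = (z + 1/z)/2, dθ = dz/(iz), and z runs once counterclockwise around |z| = 1:
  J = ∮_{|z|=1} 1/(29 + 19*(z + 1/z)/2) · dz/(iz) = (2/i) ∮_{|z|=1} dz/(19*z^2 + 58*z + 19).
The roots of 19*z^2 + 58*z + 19 are z = (-29 ± sqrt(29^2 - 19^2))/19, with sqrt(480) = 4*sqrt(30); their product is 1, so only z₊ = -29/19 + 4*sqrt(30)/19 lies inside the unit circle (z₋ = -29/19 - 4*sqrt(30)/19 lies outside).
z₊ is a simple zero of q(z) = 19*z^2 + 58*z + 19, so Res(1/q, z₊) = 1/q'(z₊) with q'(z) = 38*z + 58; and q'(z₊) = 19*(z₊ - z₋) = 8*sqrt(30).
Therefore J = (2/i) · 2πi · 1/(8*sqrt(30)) = 2*pi/(4*sqrt(30)) = sqrt(30)*pi/60

Final answer: sqrt(30)*pi/60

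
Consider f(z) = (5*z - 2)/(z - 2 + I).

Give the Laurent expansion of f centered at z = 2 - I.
Put w = z - (2 - I), i.e. z = w + 2 - I. The denominator is w, so it suffices to rewrite the numerator in powers of w.

P(z) = 5*z - 2
P(w + 2 - I) = 8 - 5*I + 5*w

Dividing each term by w:
  f = (8 - 5*I)/w + 5

Substituting back w = z - 2 + I:
  f(z) = (8 - 5*I)/(z - 2 + I) + 5

The series is finite because the numerator is a polynomial; the negative powers form the principal part, and the coefficient of 1/(z - 2 + I) gives Res(f, 2 - I) = 8 - 5*I.

Final answer: (8 - 5*I)/(z - 2 + I) + 5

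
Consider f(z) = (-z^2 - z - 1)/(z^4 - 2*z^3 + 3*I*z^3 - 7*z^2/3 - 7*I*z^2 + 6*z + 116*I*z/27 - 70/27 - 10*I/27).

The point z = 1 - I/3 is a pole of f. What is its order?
3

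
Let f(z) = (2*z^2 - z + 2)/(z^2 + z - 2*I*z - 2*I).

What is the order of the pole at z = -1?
Factor the denominator:
  z^2 + z - 2*I*z - 2*I = (z + 1)*(z - 2*I)

The numerator P(z) = 2*z^2 - z + 2 has P(-1) = 5 ≠ 0, so no factor of (z + 1) cancels.
Near z = -1 we can therefore write f(z) = g(z)/(z + 1) with g analytic at -1 and g(-1) ≠ 0 (g is the numerator divided by the remaining denominator factors).

Hence z = -1 is a pole of order 1.

Final answer: 1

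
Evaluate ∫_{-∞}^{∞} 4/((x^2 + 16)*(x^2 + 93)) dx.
pi*(93 - 4*sqrt(93))/7161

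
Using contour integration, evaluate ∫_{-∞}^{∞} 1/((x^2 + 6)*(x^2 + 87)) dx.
pi*(-2*sqrt(87) + 29*sqrt(6))/14094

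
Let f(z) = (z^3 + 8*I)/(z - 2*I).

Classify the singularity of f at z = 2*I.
The numerator vanishes at z = 2*I ((2*I)^3 = -8*I), so it is divisible by z - 2*I:
  z^3 + 8*I = (z - 2*I)*(z^2 + 2*I*z - 4)
Hence for z ≠ 2*I, f(z) = z^2 + 2*I*z - 4, a polynomial, and lim_{z→2*I} f(z) = -12 is finite.
So the singularity is removable.

Final answer: removable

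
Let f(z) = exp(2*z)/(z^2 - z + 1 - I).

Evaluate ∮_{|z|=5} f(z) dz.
pi*(-4/5 - 2*I/5)*exp(-2*I) + pi*(4/5 + 2*I/5)*exp(2 + 2*I)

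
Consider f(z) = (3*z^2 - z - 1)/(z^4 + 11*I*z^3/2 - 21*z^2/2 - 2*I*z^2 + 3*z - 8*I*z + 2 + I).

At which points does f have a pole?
The singularities of f are the zeros of the denominator. Factoring,
  z^4 + 11*I*z^3/2 - 21*z^2/2 - 2*I*z^2 + 3*z - 8*I*z + 2 + I = (z + I)*(z + I/2)*(z + 1 + 3*I)*(z - 1 + I)
so the candidates are z = -I, z = -I/2, z = -1 - 3*I, z = 1 - I.

Check the numerator P(z) = 3*z^2 - z - 1 at each one:
  P(-I) = -4 + I ≠ 0, so z = -I is a (simple) pole.
  P(-I/2) = -7/4 + I/2 ≠ 0, so z = -I/2 is a (simple) pole.
  P(-1 - 3*I) = -24 + 21*I ≠ 0, so z = -1 - 3*I is a (simple) pole.
  P(1 - I) = -2 - 5*I ≠ 0, so z = 1 - I is a (simple) pole.

Poles of f: {-1 - 3*I, -I, -I/2, 1 - I}

Final answer: {-1 - 3*I, -I, -I/2, 1 - I}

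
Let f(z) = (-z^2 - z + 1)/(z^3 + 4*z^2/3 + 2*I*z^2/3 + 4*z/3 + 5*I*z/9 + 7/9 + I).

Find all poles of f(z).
The singularities of f are the zeros of the denominator. Factoring,
  z^3 + 4*z^2/3 + 2*I*z^2/3 + 4*z/3 + 5*I*z/9 + 7/9 + I = (z + 1/3 - I)*(z + I)*(z + 1 + 2*I/3)
so the candidates are z = -1/3 + I, z = -I, z = -1 - 2*I/3.

Check the numerator P(z) = -z^2 - z + 1 at each one:
  P(-1/3 + I) = 20/9 - I/3 ≠ 0, so z = -1/3 + I is a (simple) pole.
  P(-I) = 2 + I ≠ 0, so z = -I is a (simple) pole.
  P(-1 - 2*I/3) = 13/9 - 2*I/3 ≠ 0, so z = -1 - 2*I/3 is a (simple) pole.

Poles of f: {-1 - 2*I/3, -1/3 + I, -I}

Final answer: {-1 - 2*I/3, -1/3 + I, -I}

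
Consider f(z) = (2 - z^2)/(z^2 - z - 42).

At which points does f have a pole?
The singularities of f are the zeros of the denominator. Factoring,
  z^2 - z - 42 = (z - 7)*(z + 6)
so the candidates are z = 7, z = -6.

Check the numerator P(z) = 2 - z^2 at each one:
  P(7) = -47 ≠ 0, so z = 7 is a (simple) pole.
  P(-6) = -34 ≠ 0, so z = -6 is a (simple) pole.

Poles of f: {-6, 7}

Final answer: {-6, 7}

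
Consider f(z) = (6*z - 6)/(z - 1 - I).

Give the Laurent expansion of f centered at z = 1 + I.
Put w = z - (1 + I), i.e. z = w + 1 + I. The denominator is w, so it suffices to rewrite the numerator in powers of w.

P(z) = 6*z - 6
P(w + 1 + I) = 6*I + 6*w

Dividing each term by w:
  f = 6*I/w + 6

Substituting back w = z - 1 - I:
  f(z) = 6*I/(z - 1 - I) + 6

The series is finite because the numerator is a polynomial; the negative powers form the principal part, and the coefficient of 1/(z - 1 - I) gives Res(f, 1 + I) = 6*I.

Final answer: 6*I/(z - 1 - I) + 6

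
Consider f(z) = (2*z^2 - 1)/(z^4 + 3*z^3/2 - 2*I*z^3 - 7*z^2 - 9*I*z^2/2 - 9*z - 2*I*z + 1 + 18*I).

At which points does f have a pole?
The singularities of f are the zeros of the denominator. Factoring,
  z^4 + 3*z^3/2 - 2*I*z^3 - 7*z^2 - 9*I*z^2/2 - 9*z - 2*I*z + 1 + 18*I = (z + 3/2 + I)*(z + 3 - I)*(z - 2 - I)*(z - 1 - I)
so the candidates are z = -3/2 - I, z = -3 + I, z = 2 + I, z = 1 + I.

Check the numerator P(z) = 2*z^2 - 1 at each one:
  P(-3/2 - I) = 3/2 + 6*I ≠ 0, so z = -3/2 - I is a (simple) pole.
  P(-3 + I) = 15 - 12*I ≠ 0, so z = -3 + I is a (simple) pole.
  P(2 + I) = 5 + 8*I ≠ 0, so z = 2 + I is a (simple) pole.
  P(1 + I) = -1 + 4*I ≠ 0, so z = 1 + I is a (simple) pole.

Poles of f: {-3 + I, -3/2 - I, 1 + I, 2 + I}

Final answer: {-3 + I, -3/2 - I, 1 + I, 2 + I}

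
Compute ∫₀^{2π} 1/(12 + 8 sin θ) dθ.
Call the integral J. The integrand is 2π-periodic and we integrate over a full period, so shifting θ does not change the value (θ → θ + π/2 turns sin θ into cos θ). Hence
  J = ∫₀^{2π} dθ/(12 + 8 cos θ).
Put z = e^{iθ}: then cos θ = (z + 1/z)/2, dθ = dz/(iz), and z runs once counterclockwise around |z| = 1:
  J = ∮_{|z|=1} 1/(12 + 8*(z + 1/z)/2) · dz/(iz) = (2/i) ∮_{|z|=1} dz/(8*z^2 + 24*z + 8).
The roots of 8*z^2 + 24*z + 8 are z = (-12 ± sqrt(12^2 - 8^2))/8, with sqrt(80) = 4*sqrt(5); their product is 1, so only z₊ = -3/2 + sqrt(5)/2 lies inside the unit circle (z₋ = -3/2 - sqrt(5)/2 lies outside).
z₊ is a simple zero of q(z) = 8*z^2 + 24*z + 8, so Res(1/q, z₊) = 1/q'(z₊) with q'(z) = 16*z + 24; and q'(z₊) = 8*(z₊ - z₋) = 8*sqrt(5).
Therefore J = (2/i) · 2πi · 1/(8*sqrt(5)) = 2*pi/(4*sqrt(5)) = sqrt(5)*pi/10

Final answer: sqrt(5)*pi/10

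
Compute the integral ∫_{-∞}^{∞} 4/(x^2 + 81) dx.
4*pi/9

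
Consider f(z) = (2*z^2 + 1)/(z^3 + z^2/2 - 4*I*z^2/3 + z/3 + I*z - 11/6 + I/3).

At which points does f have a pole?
{-1 + 2*I, -1/2 - 2*I/3, 1}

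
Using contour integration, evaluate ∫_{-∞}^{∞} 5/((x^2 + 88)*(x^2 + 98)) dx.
Let f(z) = 5/((z^2 + 88)*(z^2 + 98)). The denominator has no real zeros and deg Q - deg P = 4 ≥ 2, so the integral of f over the upper semicircle |z| = R tends to 0 as R → ∞. Closing the contour in the upper half-plane,
  ∫_{-∞}^{∞} f(x) dx = 2πi · Σ Res(f, z_k)  over the poles with Im z_k > 0.

Zeros of the denominator: z^2 + 88 = 0 gives z = ±2*sqrt(22)*I; z^2 + 98 = 0 gives z = ±7*sqrt(2)*I.
Upper half-plane: z = 7*sqrt(2)*I, z = 2*sqrt(22)*I (simple).

Each pole is a simple zero of Q(z) = z^4 + 186*z^2 + 8624, so Res(f, z₀) = P(z₀)/Q'(z₀) with P(z) = 5, Q'(z) = 4*z^3 + 372*z:
  Res(f, 7*sqrt(2)*I) = (5)/(-140*sqrt(2)*I) = sqrt(2)*I/56
  Res(f, 2*sqrt(22)*I) = (5)/(40*sqrt(22)*I) = -sqrt(22)*I/176

Sum of residues: I*(-sqrt(22)/176 + sqrt(2)/56)
∫_{-∞}^{∞} f(x) dx = 2πi · (I*(-sqrt(22)/176 + sqrt(2)/56)) = pi*(-22*sqrt(2) + 7*sqrt(22))/616

Final answer: pi*(-22*sqrt(2) + 7*sqrt(22))/616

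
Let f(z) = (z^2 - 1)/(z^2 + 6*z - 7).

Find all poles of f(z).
The singularities of f are the zeros of the denominator. Factoring,
  z^2 + 6*z - 7 = (z - 1)*(z + 7)
so the candidates are z = 1, z = -7.

Check the numerator P(z) = z^2 - 1 at each one:
  P(1) = 0, so the factor (z - 1) cancels and z = 1 is only a removable singularity, not a pole.
  P(-7) = 48 ≠ 0, so z = -7 is a (simple) pole.

Poles of f: {-7}

Final answer: {-7}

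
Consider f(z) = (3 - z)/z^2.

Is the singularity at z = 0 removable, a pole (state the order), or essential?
Write f(z) = g(z)/z^2 with g(z) = 3 - z.
g is entire and g(0) = 3 ≠ 0, so no factor of (z) cancels: the Laurent expansion of f about z = 0 starts at the power -2, i.e. lim_{z→z₀} (z - z₀)^2 f(z) = 3 is finite and nonzero.
So z = 0 is a pole of order 2.

Final answer: pole of order 2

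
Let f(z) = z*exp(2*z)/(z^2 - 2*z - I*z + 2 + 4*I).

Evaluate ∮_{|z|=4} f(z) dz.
pi*(8/13 + 12*I/13)*exp(4*I) + pi*(-8/13 + 14*I/13)*exp(4 - 2*I)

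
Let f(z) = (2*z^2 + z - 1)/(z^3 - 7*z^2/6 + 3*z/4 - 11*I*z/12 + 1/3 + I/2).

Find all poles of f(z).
The singularities of f are the zeros of the denominator. Factoring,
  z^3 - 7*z^2/6 + 3*z/4 - 11*I*z/12 + 1/3 + I/2 = (z - 1/2 + I/2)*(z - 1 - I)*(z + 1/3 + I/2)
so the candidates are z = 1/2 - I/2, z = 1 + I, z = -1/3 - I/2.

Check the numerator P(z) = 2*z^2 + z - 1 at each one:
  P(1/2 - I/2) = -1/2 - 3*I/2 ≠ 0, so z = 1/2 - I/2 is a (simple) pole.
  P(1 + I) = 5*I ≠ 0, so z = 1 + I is a (simple) pole.
  P(-1/3 - I/2) = -29/18 + I/6 ≠ 0, so z = -1/3 - I/2 is a (simple) pole.

Poles of f: {-1/3 - I/2, 1/2 - I/2, 1 + I}

Final answer: {-1/3 - I/2, 1/2 - I/2, 1 + I}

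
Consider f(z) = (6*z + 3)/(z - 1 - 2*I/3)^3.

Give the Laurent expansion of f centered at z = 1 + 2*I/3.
Put w = z - (1 + 2*I/3), i.e. z = w + 1 + 2*I/3. The denominator is w^3, so it suffices to rewrite the numerator in powers of w.

P(z) = 6*z + 3
P(w + 1 + 2*I/3) = 9 + 4*I + 6*w

Dividing each term by w^3:
  f = (9 + 4*I)/w^3 + 6/w^2

Substituting back w = z - 1 - 2*I/3:
  f(z) = (9 + 4*I)/(z - 1 - 2*I/3)^3 + 6/(z - 1 - 2*I/3)^2

The series is finite because the numerator is a polynomial; the negative powers form the principal part.

Final answer: (9 + 4*I)/(z - 1 - 2*I/3)^3 + 6/(z - 1 - 2*I/3)^2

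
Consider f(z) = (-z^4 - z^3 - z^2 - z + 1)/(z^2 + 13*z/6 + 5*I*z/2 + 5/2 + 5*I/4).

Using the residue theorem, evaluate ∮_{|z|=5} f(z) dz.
By the residue theorem, ∮_C f(z) dz = 2πi · (sum of the residues of f at the poles inside |z| = 5).

The denominator factors as (z + 2/3 - I/2)*(z + 3/2 + 3*I), so the singularities of f are simple poles at z = -2/3 + I/2, z = -3/2 - 3*I.
  |-2/3 + I/2|² = 25/36 < 25 = 5², so this pole is inside the contour.
  |-3/2 - 3*I|² = 45/4 < 25 = 5², so this pole is inside the contour.

With P(z) = -z^4 - z^3 - z^2 - z + 1 and Q(z) = z^2 + 13*z/6 + 5*I*z/2 + 5/2 + 5*I/4, each pole is simple, so Res(f, z₀) = P(z₀)/Q'(z₀) with Q'(z) = 2*z + 13/6 + 5*I/2.
  Res(f, -2/3 + I/2) = P(-2/3 + I/2)/Q'(-2/3 + I/2) = (2171/1296 - 25*I/216)/(5/6 + 7*I/2) = 7705/100656 - 5149*I/11184
  Res(f, -3/2 - 3*I) = P(-3/2 - 3*I)/Q'(-3/2 - 3*I) = (121/16 + 435*I/4)/(-5/6 - 7*I/2) = -111435/3728 - 18477*I/3728

Sum of residues inside C: -805/27 - 65*I/12
∮_C f(z) dz = 2πi · (-805/27 - 65*I/12) = pi*(65/6 - 1610*I/27)

Final answer: pi*(65/6 - 1610*I/27)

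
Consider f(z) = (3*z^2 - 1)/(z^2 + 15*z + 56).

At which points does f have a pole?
The singularities of f are the zeros of the denominator. Factoring,
  z^2 + 15*z + 56 = (z + 8)*(z + 7)
so the candidates are z = -8, z = -7.

Check the numerator P(z) = 3*z^2 - 1 at each one:
  P(-8) = 191 ≠ 0, so z = -8 is a (simple) pole.
  P(-7) = 146 ≠ 0, so z = -7 is a (simple) pole.

Poles of f: {-8, -7}

Final answer: {-8, -7}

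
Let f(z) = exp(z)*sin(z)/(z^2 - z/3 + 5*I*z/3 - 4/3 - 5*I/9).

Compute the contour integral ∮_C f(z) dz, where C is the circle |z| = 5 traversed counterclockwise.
By the residue theorem, ∮_C f(z) dz = 2πi · (sum of the residues of f at the poles inside |z| = 5).

The denominator factors as (z - 1 + 2*I/3)*(z + 2/3 + I), so the singularities of f are simple poles at z = 1 - 2*I/3, z = -2/3 - I.
  |1 - 2*I/3|² = 13/9 < 25 = 5², so this pole is inside the contour.
  |-2/3 - I|² = 13/9 < 25 = 5², so this pole is inside the contour.

With P(z) = exp(z)*sin(z) and Q(z) = z^2 - z/3 + 5*I*z/3 - 4/3 - 5*I/9, each pole is simple, so Res(f, z₀) = P(z₀)/Q'(z₀) with Q'(z) = 2*z - 1/3 + 5*I/3.
  Res(f, 1 - 2*I/3) = P(1 - 2*I/3)/Q'(1 - 2*I/3) = (exp(1 - 2*I/3)*sin(1 - 2*I/3))/(5/3 + I/3) = (15/26 - 3*I/26)*exp(1 - 2*I/3)*sin(1 - 2*I/3)
  Res(f, -2/3 - I) = P(-2/3 - I)/Q'(-2/3 - I) = (-exp(-2/3 - I)*sin(2/3 + I))/(-5/3 - I/3) = (15/26 - 3*I/26)*exp(-2/3 - I)*sin(2/3 + I)

Sum of residues inside C: (15/26 - 3*I/26)*exp(1 - 2*I/3)*sin(1 - 2*I/3) + (15/26 - 3*I/26)*exp(-2/3 - I)*sin(2/3 + I)
∮_C f(z) dz = 2πi · ((15/26 - 3*I/26)*exp(1 - 2*I/3)*sin(1 - 2*I/3) + (15/26 - 3*I/26)*exp(-2/3 - I)*sin(2/3 + I)) = pi*(3/13 + 15*I/13)*exp(-2/3 - I)*sin(2/3 + I) + pi*(3/13 + 15*I/13)*exp(1 - 2*I/3)*sin(1 - 2*I/3)

Final answer: pi*(3/13 + 15*I/13)*exp(-2/3 - I)*sin(2/3 + I) + pi*(3/13 + 15*I/13)*exp(1 - 2*I/3)*sin(1 - 2*I/3)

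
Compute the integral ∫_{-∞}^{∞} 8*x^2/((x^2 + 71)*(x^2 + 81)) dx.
4*pi*(9 - sqrt(71))/5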